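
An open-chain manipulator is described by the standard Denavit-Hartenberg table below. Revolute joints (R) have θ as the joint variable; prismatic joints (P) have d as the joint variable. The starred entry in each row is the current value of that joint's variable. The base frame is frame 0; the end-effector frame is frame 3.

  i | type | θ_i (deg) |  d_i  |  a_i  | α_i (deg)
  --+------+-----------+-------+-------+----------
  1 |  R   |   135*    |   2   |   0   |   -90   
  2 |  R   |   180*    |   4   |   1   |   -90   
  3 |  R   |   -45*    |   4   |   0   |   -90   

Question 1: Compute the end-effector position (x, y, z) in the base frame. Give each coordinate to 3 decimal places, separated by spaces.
after link 1: o_1 = (0.0000, 0.0000, 2.0000)
after link 2: o_2 = (-2.1213, -3.5355, 2.0000)
after link 3: o_3 = (-2.1213, -3.5355, 6.0000)

-2.121 -3.536 6.000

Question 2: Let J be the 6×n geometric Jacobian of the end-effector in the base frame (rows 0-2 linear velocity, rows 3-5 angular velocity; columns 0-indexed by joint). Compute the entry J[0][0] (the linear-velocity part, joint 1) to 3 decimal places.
3.536

axis z_0 = ẑ; lever o_n−o_0 = (-2.1213,-3.5355,6.0000)
cross product → J_v[:, 0] = (3.5355,-2.1213,0.0000)
J_ω[:, 0] = z_0
entry J[0][0] = 3.5355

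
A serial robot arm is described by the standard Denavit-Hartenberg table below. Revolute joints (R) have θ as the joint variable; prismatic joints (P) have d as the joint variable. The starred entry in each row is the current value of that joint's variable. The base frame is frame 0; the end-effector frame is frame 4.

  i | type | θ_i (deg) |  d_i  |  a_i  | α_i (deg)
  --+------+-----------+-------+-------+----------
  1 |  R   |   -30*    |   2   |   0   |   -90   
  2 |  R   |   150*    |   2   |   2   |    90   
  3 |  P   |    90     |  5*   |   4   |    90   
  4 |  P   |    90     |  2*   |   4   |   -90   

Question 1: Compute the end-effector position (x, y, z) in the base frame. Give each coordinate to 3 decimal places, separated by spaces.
3.897 4.678 -7.794

after link 1: o_1 = (0.0000, 0.0000, 2.0000)
after link 2: o_2 = (-0.5000, 2.5981, 1.0000)
after link 3: o_3 = (3.6651, 4.8122, -3.3301)
after link 4: o_4 = (3.8971, 4.6782, -7.7942)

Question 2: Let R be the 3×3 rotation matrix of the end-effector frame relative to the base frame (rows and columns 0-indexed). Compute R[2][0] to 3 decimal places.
-0.866

End-effector x-axis (col 0 of R) = (0.4330,-0.2500,-0.8660)
R[2][0] = -0.8660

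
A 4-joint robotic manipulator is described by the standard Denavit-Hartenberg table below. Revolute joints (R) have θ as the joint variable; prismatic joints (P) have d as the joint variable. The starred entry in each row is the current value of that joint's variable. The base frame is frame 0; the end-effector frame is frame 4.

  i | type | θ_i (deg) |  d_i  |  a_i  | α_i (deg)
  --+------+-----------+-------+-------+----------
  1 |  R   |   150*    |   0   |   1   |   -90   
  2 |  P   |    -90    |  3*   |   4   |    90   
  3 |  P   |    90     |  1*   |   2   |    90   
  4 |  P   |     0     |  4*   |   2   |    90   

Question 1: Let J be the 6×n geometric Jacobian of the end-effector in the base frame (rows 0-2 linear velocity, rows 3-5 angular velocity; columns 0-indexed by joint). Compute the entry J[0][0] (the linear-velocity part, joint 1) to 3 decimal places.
6.062

axis z_0 = ẑ; lever o_n−o_0 = (-3.5000,-6.0622,8.0000)
cross product → J_v[:, 0] = (6.0622,-3.5000,0.0000)
J_ω[:, 0] = z_0
entry J[0][0] = 6.0622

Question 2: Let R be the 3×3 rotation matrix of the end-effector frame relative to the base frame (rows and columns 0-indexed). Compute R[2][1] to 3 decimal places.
End-effector y-axis (col 1 of R) = (0.0000,0.0000,1.0000)
R[2][1] = 1.0000

1.000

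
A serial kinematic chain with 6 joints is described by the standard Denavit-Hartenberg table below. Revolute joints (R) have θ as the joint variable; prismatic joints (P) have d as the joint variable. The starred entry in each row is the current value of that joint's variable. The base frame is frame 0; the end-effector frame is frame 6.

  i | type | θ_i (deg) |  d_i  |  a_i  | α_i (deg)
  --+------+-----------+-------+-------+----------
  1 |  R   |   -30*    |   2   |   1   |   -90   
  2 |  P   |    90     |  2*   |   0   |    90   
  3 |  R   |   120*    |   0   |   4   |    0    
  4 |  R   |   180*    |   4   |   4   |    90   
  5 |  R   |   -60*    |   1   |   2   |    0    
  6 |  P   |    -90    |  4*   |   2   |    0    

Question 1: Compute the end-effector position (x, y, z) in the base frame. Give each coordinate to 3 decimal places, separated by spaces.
2.031 -1.018 6.696

after link 1: o_1 = (0.8660, -0.5000, 2.0000)
after link 2: o_2 = (1.8660, 1.2321, 2.0000)
after link 3: o_3 = (3.5981, 4.2321, 4.0000)
after link 4: o_4 = (5.3301, -0.7679, 2.0000)
after link 5: o_5 = (3.1471, -1.0849, 2.3660)
after link 6: o_6 = (2.0311, -1.0179, 6.6962)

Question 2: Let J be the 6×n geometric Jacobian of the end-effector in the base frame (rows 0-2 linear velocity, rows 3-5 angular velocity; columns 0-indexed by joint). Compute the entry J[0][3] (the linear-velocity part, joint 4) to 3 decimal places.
axis z_3 = (0.8660,-0.5000,0.0000); lever o_n−o_3 = (-1.5670,-5.2500,2.6962)
cross product → J_v[:, 3] = (-1.3481,-2.3349,-5.3301)
J_ω[:, 3] = z_3
entry J[0][3] = -1.3481

-1.348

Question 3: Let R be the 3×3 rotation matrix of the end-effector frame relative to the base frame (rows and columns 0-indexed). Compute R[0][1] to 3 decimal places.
-0.967

End-effector y-axis (col 1 of R) = (-0.9665,0.0580,-0.2500)
R[0][1] = -0.9665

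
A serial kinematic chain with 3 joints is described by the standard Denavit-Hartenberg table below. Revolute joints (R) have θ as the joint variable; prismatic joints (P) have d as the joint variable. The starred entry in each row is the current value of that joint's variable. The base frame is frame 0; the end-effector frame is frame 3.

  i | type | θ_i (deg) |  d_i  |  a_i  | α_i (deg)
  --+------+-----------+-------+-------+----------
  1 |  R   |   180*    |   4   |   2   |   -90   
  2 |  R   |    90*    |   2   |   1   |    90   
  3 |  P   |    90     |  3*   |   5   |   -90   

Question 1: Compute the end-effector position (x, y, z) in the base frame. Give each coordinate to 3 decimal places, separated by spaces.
after link 1: o_1 = (-2.0000, 0.0000, 4.0000)
after link 2: o_2 = (-2.0000, -2.0000, 3.0000)
after link 3: o_3 = (-5.0000, -7.0000, 3.0000)

-5.000 -7.000 3.000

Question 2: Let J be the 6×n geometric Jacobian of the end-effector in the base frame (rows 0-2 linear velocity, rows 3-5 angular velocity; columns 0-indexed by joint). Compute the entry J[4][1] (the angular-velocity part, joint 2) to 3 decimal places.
-1.000

axis z_1 = (-0.0000,-1.0000,0.0000); lever o_n−o_1 = (-3.0000,-7.0000,-1.0000)
cross product → J_v[:, 1] = (1.0000,-0.0000,-3.0000)
J_ω[:, 1] = z_1
entry J[4][1] = -1.0000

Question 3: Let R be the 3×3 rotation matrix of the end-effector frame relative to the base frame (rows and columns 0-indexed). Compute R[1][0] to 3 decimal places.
-1.000

End-effector x-axis (col 0 of R) = (-0.0000,-1.0000,0.0000)
R[1][0] = -1.0000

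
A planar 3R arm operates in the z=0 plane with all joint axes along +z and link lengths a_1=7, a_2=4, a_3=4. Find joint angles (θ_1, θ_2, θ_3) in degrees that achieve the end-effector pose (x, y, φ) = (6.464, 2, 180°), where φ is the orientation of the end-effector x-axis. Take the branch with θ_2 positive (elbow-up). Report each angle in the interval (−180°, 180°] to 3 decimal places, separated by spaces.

-0.001 30.004 149.997

wrist centre = target − a_3·(cos φ, sin φ) = (10.4640, 2.0000)
cos θ_2 = (113.4953−7²−4²)/(2·7·4) = 0.8660; θ_2 = 30.0044° (elbow-up)
β = atan2(2.0000,10.4640) = 10.8205°; ψ = atan2(2.0003,10.4639) = 10.8220°
θ_1 = β − ψ = -0.0014°
θ_3 = φ − θ_1 − θ_2 = 149.9971° (wrapped to (-180°,180°])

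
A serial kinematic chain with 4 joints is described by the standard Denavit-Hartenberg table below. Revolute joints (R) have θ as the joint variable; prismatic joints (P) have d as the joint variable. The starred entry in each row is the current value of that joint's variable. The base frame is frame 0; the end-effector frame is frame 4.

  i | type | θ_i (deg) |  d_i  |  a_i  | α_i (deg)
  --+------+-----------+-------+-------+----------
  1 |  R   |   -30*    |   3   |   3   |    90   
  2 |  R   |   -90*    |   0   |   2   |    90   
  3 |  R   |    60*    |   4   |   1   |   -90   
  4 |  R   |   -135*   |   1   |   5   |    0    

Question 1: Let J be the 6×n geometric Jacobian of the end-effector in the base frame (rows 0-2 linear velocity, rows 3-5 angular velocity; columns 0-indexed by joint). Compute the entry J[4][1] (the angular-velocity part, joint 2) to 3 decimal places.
-0.866

axis z_1 = (-0.5000,-0.8660,0.0000); lever o_n−o_1 = (-5.6780,5.2364,0.1338)
cross product → J_v[:, 1] = (-0.1159,0.0669,-7.5355)
J_ω[:, 1] = z_1
entry J[4][1] = -0.8660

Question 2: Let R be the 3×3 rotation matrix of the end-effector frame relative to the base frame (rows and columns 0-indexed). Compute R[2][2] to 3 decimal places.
End-effector z-axis (col 2 of R) = (-0.2500,-0.4330,0.8660)
R[2][2] = 0.8660

0.866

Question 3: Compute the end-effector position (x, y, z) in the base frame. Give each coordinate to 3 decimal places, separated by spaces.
-3.080 3.736 3.134

after link 1: o_1 = (2.5981, -1.5000, 3.0000)
after link 2: o_2 = (2.5981, -1.5000, 1.0000)
after link 3: o_3 = (-1.2990, -0.2500, 0.5000)
after link 4: o_4 = (-3.0800, 3.7364, 3.1338)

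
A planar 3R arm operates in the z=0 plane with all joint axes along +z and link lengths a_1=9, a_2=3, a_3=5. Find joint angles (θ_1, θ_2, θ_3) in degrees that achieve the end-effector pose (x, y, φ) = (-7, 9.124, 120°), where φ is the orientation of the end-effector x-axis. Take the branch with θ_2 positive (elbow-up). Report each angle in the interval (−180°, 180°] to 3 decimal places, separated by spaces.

120.005 150.007 -150.012

wrist centre = target − a_3·(cos φ, sin φ) = (-4.5000, 4.7939)
cos θ_2 = (43.2312−9²−3²)/(2·9·3) = -0.8661; θ_2 = 150.0072° (elbow-up)
β = atan2(4.7939,-4.5000) = 133.1889°; ψ = atan2(1.4997,6.4017) = 13.1844°
θ_1 = β − ψ = 120.0045°
θ_3 = φ − θ_1 − θ_2 = -150.0118° (wrapped to (-180°,180°])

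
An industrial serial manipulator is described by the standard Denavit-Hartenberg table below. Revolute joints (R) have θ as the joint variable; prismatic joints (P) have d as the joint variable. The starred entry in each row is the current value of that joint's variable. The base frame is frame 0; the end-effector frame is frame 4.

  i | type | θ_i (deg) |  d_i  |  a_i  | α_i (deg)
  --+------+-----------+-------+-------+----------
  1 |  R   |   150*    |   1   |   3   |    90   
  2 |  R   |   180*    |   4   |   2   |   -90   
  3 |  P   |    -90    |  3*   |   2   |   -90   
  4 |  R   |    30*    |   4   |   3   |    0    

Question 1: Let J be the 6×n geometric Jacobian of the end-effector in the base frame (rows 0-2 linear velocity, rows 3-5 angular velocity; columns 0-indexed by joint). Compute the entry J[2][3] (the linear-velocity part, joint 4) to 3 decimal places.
axis z_3 = (0.8660,-0.5000,0.0000); lever o_n−o_3 = (4.7631,0.2500,1.5000)
cross product → J_v[:, 3] = (-0.7500,-1.2990,2.5981)
J_ω[:, 3] = z_3
entry J[2][3] = 2.5981

2.598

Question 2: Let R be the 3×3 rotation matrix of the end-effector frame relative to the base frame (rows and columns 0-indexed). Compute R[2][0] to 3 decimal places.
0.500

End-effector x-axis (col 0 of R) = (0.4330,0.7500,0.5000)
R[2][0] = 0.5000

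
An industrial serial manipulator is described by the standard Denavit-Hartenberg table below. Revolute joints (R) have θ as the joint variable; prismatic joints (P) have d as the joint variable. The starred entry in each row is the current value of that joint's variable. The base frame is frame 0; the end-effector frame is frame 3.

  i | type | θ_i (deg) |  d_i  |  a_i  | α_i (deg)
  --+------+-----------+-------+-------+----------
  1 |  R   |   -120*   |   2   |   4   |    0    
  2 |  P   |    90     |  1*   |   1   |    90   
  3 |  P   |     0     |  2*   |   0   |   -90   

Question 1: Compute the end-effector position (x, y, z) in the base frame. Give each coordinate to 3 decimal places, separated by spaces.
after link 1: o_1 = (-2.0000, -3.4641, 2.0000)
after link 2: o_2 = (-1.1340, -3.9641, 3.0000)
after link 3: o_3 = (-2.1340, -5.6962, 3.0000)

-2.134 -5.696 3.000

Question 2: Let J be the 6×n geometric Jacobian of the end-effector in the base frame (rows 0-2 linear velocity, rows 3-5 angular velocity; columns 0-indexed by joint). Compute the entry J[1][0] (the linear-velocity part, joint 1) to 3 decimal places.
axis z_0 = ẑ; lever o_n−o_0 = (-2.1340,-5.6962,3.0000)
cross product → J_v[:, 0] = (5.6962,-2.1340,0.0000)
J_ω[:, 0] = z_0
entry J[1][0] = -2.1340

-2.134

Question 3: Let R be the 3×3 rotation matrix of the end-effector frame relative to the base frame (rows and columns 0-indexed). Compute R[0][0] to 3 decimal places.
End-effector x-axis (col 0 of R) = (0.8660,-0.5000,0.0000)
R[0][0] = 0.8660

0.866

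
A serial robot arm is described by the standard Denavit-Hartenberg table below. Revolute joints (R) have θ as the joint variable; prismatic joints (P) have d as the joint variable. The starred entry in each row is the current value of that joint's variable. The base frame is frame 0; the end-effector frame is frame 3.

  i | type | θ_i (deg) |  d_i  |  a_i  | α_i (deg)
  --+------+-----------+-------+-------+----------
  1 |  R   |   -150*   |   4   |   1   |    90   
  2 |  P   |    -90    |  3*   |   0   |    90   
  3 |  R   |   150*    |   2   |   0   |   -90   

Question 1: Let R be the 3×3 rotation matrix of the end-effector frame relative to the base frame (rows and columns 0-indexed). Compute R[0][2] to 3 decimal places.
End-effector z-axis (col 2 of R) = (0.4330,-0.7500,0.5000)
R[0][2] = 0.4330

0.433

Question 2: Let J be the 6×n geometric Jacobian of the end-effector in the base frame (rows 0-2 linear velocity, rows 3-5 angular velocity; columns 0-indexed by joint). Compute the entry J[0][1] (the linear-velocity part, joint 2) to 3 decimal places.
-0.500

prismatic axis z_1 = (-0.5000,0.8660,0.0000)
J_v[:, 1] = z_1; J_ω[:, 1] = (0,0,0)
entry J[0][1] = -0.5000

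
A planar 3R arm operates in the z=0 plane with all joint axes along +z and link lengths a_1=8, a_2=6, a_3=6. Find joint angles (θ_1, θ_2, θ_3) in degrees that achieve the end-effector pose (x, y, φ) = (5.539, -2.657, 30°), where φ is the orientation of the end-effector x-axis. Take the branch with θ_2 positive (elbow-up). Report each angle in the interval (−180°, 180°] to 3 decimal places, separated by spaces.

-135.003 134.999 30.004

wrist centre = target − a_3·(cos φ, sin φ) = (0.3428, -5.6570)
cos θ_2 = (32.1192−8²−6²)/(2·8·6) = -0.7071; θ_2 = 134.9988° (elbow-up)
β = atan2(-5.6570,0.3428) = -86.5318°; ψ = atan2(4.2427,3.7574) = 48.4712°
θ_1 = β − ψ = -135.0030°
θ_3 = φ − θ_1 − θ_2 = 30.0042° (wrapped to (-180°,180°])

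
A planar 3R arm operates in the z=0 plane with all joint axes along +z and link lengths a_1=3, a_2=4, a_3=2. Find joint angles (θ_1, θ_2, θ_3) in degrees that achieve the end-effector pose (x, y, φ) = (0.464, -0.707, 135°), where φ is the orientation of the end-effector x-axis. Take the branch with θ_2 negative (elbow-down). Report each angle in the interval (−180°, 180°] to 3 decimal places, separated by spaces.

38.059 -135.007 -128.051

wrist centre = target − a_3·(cos φ, sin φ) = (1.8782, -2.1212)
cos θ_2 = (8.0272−3²−4²)/(2·3·4) = -0.7072; θ_2 = -135.0074° (elbow-down)
β = atan2(-2.1212,1.8782) = -48.4769°; ψ = atan2(-2.8281,0.1712) = -86.5356°
θ_1 = β − ψ = 38.0587°
θ_3 = φ − θ_1 − θ_2 = -128.0513° (wrapped to (-180°,180°])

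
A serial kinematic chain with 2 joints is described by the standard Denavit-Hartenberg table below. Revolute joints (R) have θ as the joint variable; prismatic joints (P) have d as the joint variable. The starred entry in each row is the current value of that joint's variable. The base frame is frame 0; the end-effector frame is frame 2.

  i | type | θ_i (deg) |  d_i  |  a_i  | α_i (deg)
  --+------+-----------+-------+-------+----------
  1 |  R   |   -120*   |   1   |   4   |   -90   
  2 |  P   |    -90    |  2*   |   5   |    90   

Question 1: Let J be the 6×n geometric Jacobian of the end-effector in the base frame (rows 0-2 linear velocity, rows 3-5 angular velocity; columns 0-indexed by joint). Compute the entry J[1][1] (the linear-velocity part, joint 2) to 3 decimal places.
-0.500

prismatic axis z_1 = (0.8660,-0.5000,0.0000)
J_v[:, 1] = z_1; J_ω[:, 1] = (0,0,0)
entry J[1][1] = -0.5000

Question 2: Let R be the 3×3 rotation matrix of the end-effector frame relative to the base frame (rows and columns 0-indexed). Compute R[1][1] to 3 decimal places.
-0.500

End-effector y-axis (col 1 of R) = (0.8660,-0.5000,0.0000)
R[1][1] = -0.5000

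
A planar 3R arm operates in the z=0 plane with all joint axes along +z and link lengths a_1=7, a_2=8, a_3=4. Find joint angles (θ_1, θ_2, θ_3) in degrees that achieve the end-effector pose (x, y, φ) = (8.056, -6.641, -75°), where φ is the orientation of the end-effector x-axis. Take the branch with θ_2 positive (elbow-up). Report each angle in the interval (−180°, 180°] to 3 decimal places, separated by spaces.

wrist centre = target − a_3·(cos φ, sin φ) = (7.0207, -2.7773)
cos θ_2 = (57.0039−7²−8²)/(2·7·8) = -0.5000; θ_2 = 119.9977° (elbow-up)
β = atan2(-2.7773,7.0207) = -21.5830°; ψ = atan2(6.9284,3.0003) = 66.5853°
θ_1 = β − ψ = -88.1683°
θ_3 = φ − θ_1 − θ_2 = -106.8293° (wrapped to (-180°,180°])

-88.168 119.998 -106.829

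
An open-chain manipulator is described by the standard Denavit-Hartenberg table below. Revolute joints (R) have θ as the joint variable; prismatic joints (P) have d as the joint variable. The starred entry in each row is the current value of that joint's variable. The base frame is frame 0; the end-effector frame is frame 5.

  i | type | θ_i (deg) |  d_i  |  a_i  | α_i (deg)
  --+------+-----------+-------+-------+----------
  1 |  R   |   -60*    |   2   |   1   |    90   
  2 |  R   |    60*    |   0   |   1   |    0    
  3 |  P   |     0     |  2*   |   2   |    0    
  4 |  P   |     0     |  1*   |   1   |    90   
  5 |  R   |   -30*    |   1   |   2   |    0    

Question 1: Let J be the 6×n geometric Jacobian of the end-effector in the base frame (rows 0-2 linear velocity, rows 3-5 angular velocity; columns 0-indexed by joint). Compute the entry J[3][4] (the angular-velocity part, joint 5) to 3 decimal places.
axis z_4 = (0.4330,-0.7500,-0.5000); lever o_n−o_4 = (1.7321,-1.0000,1.0000)
cross product → J_v[:, 4] = (-1.2500,-1.2990,0.8660)
J_ω[:, 4] = z_4
entry J[3][4] = 0.4330

0.433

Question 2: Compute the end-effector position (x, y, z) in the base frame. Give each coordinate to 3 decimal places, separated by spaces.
0.634 -5.098 6.464

after link 1: o_1 = (0.5000, -0.8660, 2.0000)
after link 2: o_2 = (0.7500, -1.2990, 2.8660)
after link 3: o_3 = (-0.4821, -3.1651, 4.5981)
after link 4: o_4 = (-1.0981, -4.0981, 5.4641)
after link 5: o_5 = (0.6340, -5.0981, 6.4641)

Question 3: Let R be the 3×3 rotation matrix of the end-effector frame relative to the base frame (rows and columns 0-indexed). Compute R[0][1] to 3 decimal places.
End-effector y-axis (col 1 of R) = (-0.6250,-0.6495,0.4330)
R[0][1] = -0.6250

-0.625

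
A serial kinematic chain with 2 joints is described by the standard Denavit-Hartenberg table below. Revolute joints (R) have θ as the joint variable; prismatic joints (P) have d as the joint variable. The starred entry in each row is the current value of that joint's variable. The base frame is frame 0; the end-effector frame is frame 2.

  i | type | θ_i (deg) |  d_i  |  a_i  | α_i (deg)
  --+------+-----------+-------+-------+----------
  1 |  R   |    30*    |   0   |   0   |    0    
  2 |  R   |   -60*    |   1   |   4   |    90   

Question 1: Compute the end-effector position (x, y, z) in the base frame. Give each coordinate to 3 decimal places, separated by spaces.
3.464 -2.000 1.000

after link 1: o_1 = (0.0000, 0.0000, 0.0000)
after link 2: o_2 = (3.4641, -2.0000, 1.0000)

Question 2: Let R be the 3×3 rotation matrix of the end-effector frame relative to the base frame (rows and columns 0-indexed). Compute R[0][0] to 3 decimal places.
0.866

End-effector x-axis (col 0 of R) = (0.8660,-0.5000,0.0000)
R[0][0] = 0.8660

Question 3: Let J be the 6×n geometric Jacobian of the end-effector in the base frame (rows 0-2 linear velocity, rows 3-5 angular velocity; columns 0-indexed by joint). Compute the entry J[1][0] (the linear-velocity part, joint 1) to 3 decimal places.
3.464

axis z_0 = ẑ; lever o_n−o_0 = (3.4641,-2.0000,1.0000)
cross product → J_v[:, 0] = (2.0000,3.4641,-0.0000)
J_ω[:, 0] = z_0
entry J[1][0] = 3.4641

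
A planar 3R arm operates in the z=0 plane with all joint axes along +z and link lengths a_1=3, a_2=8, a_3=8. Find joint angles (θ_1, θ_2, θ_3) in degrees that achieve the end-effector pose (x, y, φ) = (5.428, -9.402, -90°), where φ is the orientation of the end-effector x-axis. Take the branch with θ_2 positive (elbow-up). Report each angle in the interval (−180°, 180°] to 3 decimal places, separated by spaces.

wrist centre = target − a_3·(cos φ, sin φ) = (5.4280, -1.4020)
cos θ_2 = (31.4288−3²−8²)/(2·3·8) = -0.8661; θ_2 = 150.0048° (elbow-up)
β = atan2(-1.4020,5.4280) = -14.4824°; ψ = atan2(3.9994,-3.9285) = 134.4877°
θ_1 = β − ψ = -148.9701°
θ_3 = φ − θ_1 − θ_2 = -91.0346° (wrapped to (-180°,180°])

-148.970 150.005 -91.035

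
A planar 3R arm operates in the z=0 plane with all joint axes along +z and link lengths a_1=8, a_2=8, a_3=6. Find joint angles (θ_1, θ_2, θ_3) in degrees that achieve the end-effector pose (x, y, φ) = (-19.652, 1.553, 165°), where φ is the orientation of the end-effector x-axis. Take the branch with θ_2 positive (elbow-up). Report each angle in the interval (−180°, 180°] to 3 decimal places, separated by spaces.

wrist centre = target − a_3·(cos φ, sin φ) = (-13.8564, 0.0001)
cos θ_2 = (192.0011−8²−8²)/(2·8·8) = 0.5000; θ_2 = 59.9994° (elbow-up)
β = atan2(0.0001,-13.8564) = 179.9996°; ψ = atan2(6.9282,12.0001) = 29.9997°
θ_1 = β − ψ = 149.9999°
θ_3 = φ − θ_1 − θ_2 = -44.9994° (wrapped to (-180°,180°])

150.000 59.999 -44.999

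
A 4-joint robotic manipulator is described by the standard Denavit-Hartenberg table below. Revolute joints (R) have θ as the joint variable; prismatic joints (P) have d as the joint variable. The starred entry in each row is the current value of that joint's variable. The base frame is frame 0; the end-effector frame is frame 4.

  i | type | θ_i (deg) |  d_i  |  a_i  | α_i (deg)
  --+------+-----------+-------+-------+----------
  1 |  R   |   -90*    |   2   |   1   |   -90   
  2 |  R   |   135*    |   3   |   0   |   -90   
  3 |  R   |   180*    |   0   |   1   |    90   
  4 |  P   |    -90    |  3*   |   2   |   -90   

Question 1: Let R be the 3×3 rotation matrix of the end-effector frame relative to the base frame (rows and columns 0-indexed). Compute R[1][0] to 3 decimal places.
-0.707

End-effector x-axis (col 0 of R) = (-0.0000,-0.7071,-0.7071)
R[1][0] = -0.7071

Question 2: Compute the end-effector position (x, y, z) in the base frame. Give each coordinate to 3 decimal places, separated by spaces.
after link 1: o_1 = (0.0000, -1.0000, 2.0000)
after link 2: o_2 = (3.0000, -1.0000, 2.0000)
after link 3: o_3 = (3.0000, -1.7071, 2.7071)
after link 4: o_4 = (-0.0000, -3.1213, 1.2929)

-0.000 -3.121 1.293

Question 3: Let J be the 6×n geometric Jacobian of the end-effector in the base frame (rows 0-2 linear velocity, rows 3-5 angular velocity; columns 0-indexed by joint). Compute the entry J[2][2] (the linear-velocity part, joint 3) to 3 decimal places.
axis z_2 = (-0.0000,0.7071,0.7071); lever o_n−o_2 = (-3.0000,-2.1213,-0.7071)
cross product → J_v[:, 2] = (1.0000,-2.1213,2.1213)
J_ω[:, 2] = z_2
entry J[2][2] = 2.1213

2.121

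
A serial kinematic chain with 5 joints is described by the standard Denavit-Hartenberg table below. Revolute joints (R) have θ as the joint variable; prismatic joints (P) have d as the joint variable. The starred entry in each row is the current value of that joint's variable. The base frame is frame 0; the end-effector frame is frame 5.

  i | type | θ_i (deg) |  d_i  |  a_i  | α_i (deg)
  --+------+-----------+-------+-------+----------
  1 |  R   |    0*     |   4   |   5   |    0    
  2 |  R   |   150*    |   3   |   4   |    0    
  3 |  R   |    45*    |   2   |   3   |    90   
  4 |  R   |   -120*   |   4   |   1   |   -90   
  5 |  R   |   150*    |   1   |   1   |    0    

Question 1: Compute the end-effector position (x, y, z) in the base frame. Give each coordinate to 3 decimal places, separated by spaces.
after link 1: o_1 = (5.0000, 0.0000, 4.0000)
after link 2: o_2 = (1.5359, 2.0000, 7.0000)
after link 3: o_3 = (-1.3619, 1.2235, 9.0000)
after link 4: o_4 = (-1.9142, 5.2167, 8.1340)
after link 5: o_5 = (-3.0396, 4.3975, 8.3840)

-3.040 4.397 8.384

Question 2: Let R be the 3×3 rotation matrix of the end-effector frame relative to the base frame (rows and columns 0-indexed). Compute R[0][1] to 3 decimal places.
-0.466

End-effector y-axis (col 1 of R) = (-0.4656,0.7718,0.4330)
R[0][1] = -0.4656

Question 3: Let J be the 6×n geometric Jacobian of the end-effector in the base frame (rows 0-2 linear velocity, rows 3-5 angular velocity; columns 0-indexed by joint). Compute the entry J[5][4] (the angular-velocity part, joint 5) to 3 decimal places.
axis z_4 = (-0.8365,-0.2241,-0.5000); lever o_n−o_4 = (-1.1254,-0.8192,0.2500)
cross product → J_v[:, 4] = (-0.4656,0.7718,0.4330)
J_ω[:, 4] = z_4
entry J[5][4] = -0.5000

-0.500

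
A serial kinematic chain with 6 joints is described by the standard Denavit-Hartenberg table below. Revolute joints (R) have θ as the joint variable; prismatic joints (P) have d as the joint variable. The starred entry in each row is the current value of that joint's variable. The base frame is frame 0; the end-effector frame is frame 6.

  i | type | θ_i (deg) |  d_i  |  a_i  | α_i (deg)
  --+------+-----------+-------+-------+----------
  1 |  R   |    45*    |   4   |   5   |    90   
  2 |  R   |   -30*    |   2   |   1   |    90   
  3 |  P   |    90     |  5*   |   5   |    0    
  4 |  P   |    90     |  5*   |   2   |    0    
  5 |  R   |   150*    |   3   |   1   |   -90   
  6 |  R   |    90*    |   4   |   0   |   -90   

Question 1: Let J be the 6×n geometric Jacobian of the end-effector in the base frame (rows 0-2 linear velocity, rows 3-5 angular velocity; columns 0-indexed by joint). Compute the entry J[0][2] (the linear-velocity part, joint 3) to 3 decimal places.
prismatic axis z_2 = (-0.3536,-0.3536,-0.8660)
J_v[:, 2] = z_2; J_ω[:, 2] = (0,0,0)
entry J[0][2] = -0.3536

-0.354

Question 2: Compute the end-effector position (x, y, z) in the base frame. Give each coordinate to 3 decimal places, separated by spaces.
after link 1: o_1 = (3.5355, 3.5355, 4.0000)
after link 2: o_2 = (5.5621, 2.7337, 3.5000)
after link 3: o_3 = (7.3299, -2.5696, -0.8301)
after link 4: o_4 = (4.3374, -5.5621, -4.1603)
after link 5: o_5 = (3.4535, -5.7389, -7.1913)
after link 6: o_6 = (7.1277, -6.9636, -8.1913)

7.128 -6.964 -8.191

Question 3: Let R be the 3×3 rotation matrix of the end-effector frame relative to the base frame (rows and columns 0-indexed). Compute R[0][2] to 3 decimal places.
End-effector z-axis (col 2 of R) = (-0.1768,-0.8839,0.4330)
R[0][2] = -0.1768

-0.177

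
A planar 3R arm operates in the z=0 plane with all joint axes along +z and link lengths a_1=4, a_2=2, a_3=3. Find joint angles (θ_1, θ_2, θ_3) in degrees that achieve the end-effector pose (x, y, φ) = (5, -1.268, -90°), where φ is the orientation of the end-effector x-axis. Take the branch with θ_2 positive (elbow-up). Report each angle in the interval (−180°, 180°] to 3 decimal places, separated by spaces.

wrist centre = target − a_3·(cos φ, sin φ) = (5.0000, 1.7320)
cos θ_2 = (27.9998−4²−2²)/(2·4·2) = 0.5000; θ_2 = 60.0007° (elbow-up)
β = atan2(1.7320,5.0000) = 19.1061°; ψ = atan2(1.7321,5.0000) = 19.1068°
θ_1 = β − ψ = -0.0007°
θ_3 = φ − θ_1 − θ_2 = -150.0000° (wrapped to (-180°,180°])

-0.001 60.001 -150.000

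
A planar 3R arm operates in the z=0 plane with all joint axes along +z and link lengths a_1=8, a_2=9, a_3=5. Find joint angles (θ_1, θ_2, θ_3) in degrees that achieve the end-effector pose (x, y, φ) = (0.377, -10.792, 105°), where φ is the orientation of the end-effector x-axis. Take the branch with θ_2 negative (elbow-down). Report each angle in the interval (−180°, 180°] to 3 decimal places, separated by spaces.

wrist centre = target − a_3·(cos φ, sin φ) = (1.6711, -15.6216)
cos θ_2 = (246.8279−8²−9²)/(2·8·9) = 0.7071; θ_2 = -44.9975° (elbow-down)
β = atan2(-15.6216,1.6711) = -83.8941°; ψ = atan2(-6.3637,14.3642) = -23.8944°
θ_1 = β − ψ = -59.9997°
θ_3 = φ − θ_1 − θ_2 = -150.0028° (wrapped to (-180°,180°])

-60.000 -44.997 -150.003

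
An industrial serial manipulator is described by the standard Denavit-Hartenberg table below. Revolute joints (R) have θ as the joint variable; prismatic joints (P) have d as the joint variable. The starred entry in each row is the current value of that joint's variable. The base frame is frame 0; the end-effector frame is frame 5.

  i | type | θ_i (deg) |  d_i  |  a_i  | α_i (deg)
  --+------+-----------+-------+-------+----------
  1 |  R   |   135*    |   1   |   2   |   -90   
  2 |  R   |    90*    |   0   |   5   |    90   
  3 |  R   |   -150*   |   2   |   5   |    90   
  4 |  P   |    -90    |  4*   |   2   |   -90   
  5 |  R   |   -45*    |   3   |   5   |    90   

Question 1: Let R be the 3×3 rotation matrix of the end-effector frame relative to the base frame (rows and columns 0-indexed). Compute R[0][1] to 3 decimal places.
End-effector y-axis (col 1 of R) = (0.3536,0.3536,0.8660)
R[0][1] = 0.3536

0.354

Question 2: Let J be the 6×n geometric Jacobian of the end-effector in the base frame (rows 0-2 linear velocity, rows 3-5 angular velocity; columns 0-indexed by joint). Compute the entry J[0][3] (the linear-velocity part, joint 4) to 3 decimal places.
prismatic axis z_3 = (-0.6124,-0.6124,0.5000)
J_v[:, 3] = z_3; J_ω[:, 3] = (0,0,0)
entry J[0][3] = -0.6124

-0.612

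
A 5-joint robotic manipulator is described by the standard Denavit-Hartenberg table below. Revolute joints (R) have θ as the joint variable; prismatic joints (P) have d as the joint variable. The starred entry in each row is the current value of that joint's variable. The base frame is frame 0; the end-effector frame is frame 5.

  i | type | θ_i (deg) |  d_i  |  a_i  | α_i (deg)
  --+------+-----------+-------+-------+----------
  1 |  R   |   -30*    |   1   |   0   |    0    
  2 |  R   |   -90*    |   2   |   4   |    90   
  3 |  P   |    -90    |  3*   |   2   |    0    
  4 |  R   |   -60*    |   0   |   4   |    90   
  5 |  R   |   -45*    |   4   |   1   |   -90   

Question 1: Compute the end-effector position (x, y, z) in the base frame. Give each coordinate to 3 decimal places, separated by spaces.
after link 1: o_1 = (0.0000, 0.0000, 1.0000)
after link 2: o_2 = (-2.0000, -3.4641, 3.0000)
after link 3: o_3 = (-4.5981, -1.9641, 1.0000)
after link 4: o_4 = (-2.8660, 1.0359, -1.0000)
after link 5: o_5 = (-0.9475, 2.9447, 2.1105)

-0.947 2.945 2.111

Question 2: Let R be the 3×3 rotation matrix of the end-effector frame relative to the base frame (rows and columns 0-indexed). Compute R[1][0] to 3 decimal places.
0.177

End-effector x-axis (col 0 of R) = (0.9186,0.1768,-0.3536)
R[1][0] = 0.1768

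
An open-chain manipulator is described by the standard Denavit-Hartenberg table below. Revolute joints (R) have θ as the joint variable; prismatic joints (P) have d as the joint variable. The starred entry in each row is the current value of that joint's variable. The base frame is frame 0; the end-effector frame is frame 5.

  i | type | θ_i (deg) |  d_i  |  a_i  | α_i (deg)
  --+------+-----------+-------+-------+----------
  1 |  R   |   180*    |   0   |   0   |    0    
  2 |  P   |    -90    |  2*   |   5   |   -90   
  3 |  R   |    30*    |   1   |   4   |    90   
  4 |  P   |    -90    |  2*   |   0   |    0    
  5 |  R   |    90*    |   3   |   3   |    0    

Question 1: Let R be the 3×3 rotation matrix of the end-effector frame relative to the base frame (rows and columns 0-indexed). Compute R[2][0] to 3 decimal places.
-0.500

End-effector x-axis (col 0 of R) = (0.0000,0.8660,-0.5000)
R[2][0] = -0.5000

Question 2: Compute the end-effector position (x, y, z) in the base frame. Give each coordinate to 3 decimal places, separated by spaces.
-1.000 13.562 2.830

after link 1: o_1 = (0.0000, 0.0000, 0.0000)
after link 2: o_2 = (0.0000, 5.0000, 2.0000)
after link 3: o_3 = (-1.0000, 8.4641, 0.0000)
after link 4: o_4 = (-1.0000, 9.4641, 1.7321)
after link 5: o_5 = (-1.0000, 13.5622, 2.8301)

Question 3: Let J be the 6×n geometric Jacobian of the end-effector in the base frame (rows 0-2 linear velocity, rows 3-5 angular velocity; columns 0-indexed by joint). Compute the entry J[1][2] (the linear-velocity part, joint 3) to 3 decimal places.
axis z_2 = (-1.0000,0.0000,0.0000); lever o_n−o_2 = (-1.0000,8.5622,0.8301)
cross product → J_v[:, 2] = (-0.0000,0.8301,-8.5622)
J_ω[:, 2] = z_2
entry J[1][2] = 0.8301

0.830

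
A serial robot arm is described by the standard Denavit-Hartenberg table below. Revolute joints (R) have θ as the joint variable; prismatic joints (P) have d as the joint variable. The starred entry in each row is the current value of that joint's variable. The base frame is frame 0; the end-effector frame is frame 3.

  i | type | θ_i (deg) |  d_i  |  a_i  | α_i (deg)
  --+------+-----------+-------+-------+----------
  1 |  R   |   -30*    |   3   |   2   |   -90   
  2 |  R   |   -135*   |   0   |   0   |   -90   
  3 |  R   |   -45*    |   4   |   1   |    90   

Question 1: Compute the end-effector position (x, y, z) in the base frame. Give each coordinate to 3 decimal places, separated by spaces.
after link 1: o_1 = (1.7321, -1.0000, 3.0000)
after link 2: o_2 = (1.7321, -1.0000, 3.0000)
after link 3: o_3 = (4.1021, -1.5518, 6.3284)

4.102 -1.552 6.328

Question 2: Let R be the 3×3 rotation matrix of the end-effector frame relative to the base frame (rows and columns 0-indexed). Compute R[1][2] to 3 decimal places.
0.362

End-effector z-axis (col 2 of R) = (0.7866,0.3624,-0.5000)
R[1][2] = 0.3624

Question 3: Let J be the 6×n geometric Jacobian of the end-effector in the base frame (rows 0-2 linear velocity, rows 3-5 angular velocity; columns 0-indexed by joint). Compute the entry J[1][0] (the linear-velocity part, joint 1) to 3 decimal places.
4.102

axis z_0 = ẑ; lever o_n−o_0 = (4.1021,-1.5518,6.3284)
cross product → J_v[:, 0] = (1.5518,4.1021,-0.0000)
J_ω[:, 0] = z_0
entry J[1][0] = 4.1021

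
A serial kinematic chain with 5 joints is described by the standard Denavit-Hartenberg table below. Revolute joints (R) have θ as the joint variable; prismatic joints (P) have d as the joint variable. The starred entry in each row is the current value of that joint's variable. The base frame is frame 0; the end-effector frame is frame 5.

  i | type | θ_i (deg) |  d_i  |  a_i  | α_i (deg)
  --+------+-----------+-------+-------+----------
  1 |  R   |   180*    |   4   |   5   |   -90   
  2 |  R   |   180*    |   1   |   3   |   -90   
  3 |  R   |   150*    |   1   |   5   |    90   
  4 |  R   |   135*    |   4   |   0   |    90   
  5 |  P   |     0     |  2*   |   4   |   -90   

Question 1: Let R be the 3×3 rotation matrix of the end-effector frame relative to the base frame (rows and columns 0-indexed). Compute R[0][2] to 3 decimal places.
End-effector z-axis (col 2 of R) = (0.5000,0.8660,0.0000)
R[0][2] = 0.5000

0.500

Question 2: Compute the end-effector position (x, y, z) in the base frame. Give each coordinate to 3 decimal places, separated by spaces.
-3.105 4.257 9.243

after link 1: o_1 = (-5.0000, 0.0000, 4.0000)
after link 2: o_2 = (-2.0000, -1.0000, 4.0000)
after link 3: o_3 = (-6.3301, 1.5000, 5.0000)
after link 4: o_4 = (-4.3301, 4.9641, 5.0000)
after link 5: o_5 = (-3.1054, 4.2570, 9.2426)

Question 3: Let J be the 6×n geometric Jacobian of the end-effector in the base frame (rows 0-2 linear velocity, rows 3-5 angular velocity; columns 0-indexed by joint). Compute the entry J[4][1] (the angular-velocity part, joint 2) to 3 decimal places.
axis z_1 = (-0.0000,-1.0000,0.0000); lever o_n−o_1 = (1.8946,4.2570,5.2426)
cross product → J_v[:, 1] = (-5.2426,0.0000,1.8946)
J_ω[:, 1] = z_1
entry J[4][1] = -1.0000

-1.000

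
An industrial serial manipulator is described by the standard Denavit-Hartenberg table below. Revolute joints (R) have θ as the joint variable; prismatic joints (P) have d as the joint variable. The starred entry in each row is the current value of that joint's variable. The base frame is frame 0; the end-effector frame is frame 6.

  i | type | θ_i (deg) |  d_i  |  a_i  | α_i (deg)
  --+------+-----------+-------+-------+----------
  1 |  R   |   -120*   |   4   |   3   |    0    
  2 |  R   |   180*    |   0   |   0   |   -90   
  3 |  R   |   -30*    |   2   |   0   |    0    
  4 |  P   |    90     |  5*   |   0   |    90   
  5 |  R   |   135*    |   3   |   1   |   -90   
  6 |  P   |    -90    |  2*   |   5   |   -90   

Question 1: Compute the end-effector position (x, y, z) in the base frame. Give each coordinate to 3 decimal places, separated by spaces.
after link 1: o_1 = (-1.5000, -2.5981, 4.0000)
after link 2: o_2 = (-1.5000, -2.5981, 4.0000)
after link 3: o_3 = (-3.2321, -1.5981, 4.0000)
after link 4: o_4 = (-7.5622, 0.9019, 4.0000)
after link 5: o_5 = (-7.0523, 3.1993, 6.1124)
after link 6: o_6 = (-4.0160, 5.6298, 9.8371)

-4.016 5.630 9.837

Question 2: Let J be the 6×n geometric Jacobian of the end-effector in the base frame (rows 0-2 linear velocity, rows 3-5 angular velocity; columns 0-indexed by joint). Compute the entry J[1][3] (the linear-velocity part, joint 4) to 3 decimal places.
0.500

prismatic axis z_3 = (-0.8660,0.5000,0.0000)
J_v[:, 3] = z_3; J_ω[:, 3] = (0,0,0)
entry J[1][3] = 0.5000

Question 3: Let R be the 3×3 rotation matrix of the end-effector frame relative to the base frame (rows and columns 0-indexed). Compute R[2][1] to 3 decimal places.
-0.612

End-effector y-axis (col 1 of R) = (-0.4356,0.6597,-0.6124)
R[2][1] = -0.6124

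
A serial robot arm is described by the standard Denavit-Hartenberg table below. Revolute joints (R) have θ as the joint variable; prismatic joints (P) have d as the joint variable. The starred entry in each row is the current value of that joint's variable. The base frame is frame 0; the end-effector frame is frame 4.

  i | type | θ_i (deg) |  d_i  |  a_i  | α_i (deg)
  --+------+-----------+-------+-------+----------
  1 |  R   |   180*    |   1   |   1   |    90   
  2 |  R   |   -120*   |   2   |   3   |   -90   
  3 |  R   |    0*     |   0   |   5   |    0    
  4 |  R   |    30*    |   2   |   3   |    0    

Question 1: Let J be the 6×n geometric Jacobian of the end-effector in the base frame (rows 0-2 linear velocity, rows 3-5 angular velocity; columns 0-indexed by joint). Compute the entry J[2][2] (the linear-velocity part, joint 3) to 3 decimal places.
axis z_2 = (-0.8660,0.0000,-0.5000); lever o_n−o_2 = (2.0670,-1.5000,-7.5801)
cross product → J_v[:, 2] = (-0.7500,-7.5981,1.2990)
J_ω[:, 2] = z_2
entry J[2][2] = 1.2990

1.299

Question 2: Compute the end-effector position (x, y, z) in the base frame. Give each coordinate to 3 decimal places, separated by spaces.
2.567 0.500 -9.178

after link 1: o_1 = (-1.0000, 0.0000, 1.0000)
after link 2: o_2 = (0.5000, 2.0000, -1.5981)
after link 3: o_3 = (3.0000, 2.0000, -5.9282)
after link 4: o_4 = (2.5670, 0.5000, -9.1782)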